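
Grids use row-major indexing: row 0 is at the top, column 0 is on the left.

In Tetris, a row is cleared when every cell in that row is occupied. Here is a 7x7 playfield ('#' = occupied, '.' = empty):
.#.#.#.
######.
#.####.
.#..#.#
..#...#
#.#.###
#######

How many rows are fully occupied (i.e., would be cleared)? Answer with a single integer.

Answer: 1

Derivation:
Check each row:
  row 0: 4 empty cells -> not full
  row 1: 1 empty cell -> not full
  row 2: 2 empty cells -> not full
  row 3: 4 empty cells -> not full
  row 4: 5 empty cells -> not full
  row 5: 2 empty cells -> not full
  row 6: 0 empty cells -> FULL (clear)
Total rows cleared: 1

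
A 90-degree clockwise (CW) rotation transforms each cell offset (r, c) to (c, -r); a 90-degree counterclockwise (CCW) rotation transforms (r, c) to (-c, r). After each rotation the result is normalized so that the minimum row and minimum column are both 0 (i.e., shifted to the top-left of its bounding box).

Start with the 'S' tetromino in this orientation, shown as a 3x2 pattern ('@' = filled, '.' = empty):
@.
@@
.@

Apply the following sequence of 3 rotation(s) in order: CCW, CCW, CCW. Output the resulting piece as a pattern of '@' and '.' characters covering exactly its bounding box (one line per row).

Start:
@.
@@
.@
After rotation 1 (CCW):
.@@
@@.
After rotation 2 (CCW):
@.
@@
.@
After rotation 3 (CCW):
.@@
@@.

Answer: .@@
@@.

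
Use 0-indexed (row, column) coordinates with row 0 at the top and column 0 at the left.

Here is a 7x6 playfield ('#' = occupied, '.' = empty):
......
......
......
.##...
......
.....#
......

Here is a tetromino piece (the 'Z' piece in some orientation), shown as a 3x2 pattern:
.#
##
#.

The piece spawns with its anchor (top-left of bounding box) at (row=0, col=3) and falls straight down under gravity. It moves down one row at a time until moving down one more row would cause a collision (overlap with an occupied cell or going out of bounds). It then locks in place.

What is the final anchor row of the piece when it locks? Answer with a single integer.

Spawn at (row=0, col=3). Try each row:
  row 0: fits
  row 1: fits
  row 2: fits
  row 3: fits
  row 4: fits
  row 5: blocked -> lock at row 4

Answer: 4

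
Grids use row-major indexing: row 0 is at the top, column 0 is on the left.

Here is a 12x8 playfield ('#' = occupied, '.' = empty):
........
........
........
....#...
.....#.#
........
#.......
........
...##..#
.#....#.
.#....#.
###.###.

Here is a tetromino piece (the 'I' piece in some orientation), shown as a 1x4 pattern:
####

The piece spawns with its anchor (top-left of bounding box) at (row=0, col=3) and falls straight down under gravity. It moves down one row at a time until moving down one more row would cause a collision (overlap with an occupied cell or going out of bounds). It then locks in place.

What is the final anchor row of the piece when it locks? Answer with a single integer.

Answer: 2

Derivation:
Spawn at (row=0, col=3). Try each row:
  row 0: fits
  row 1: fits
  row 2: fits
  row 3: blocked -> lock at row 2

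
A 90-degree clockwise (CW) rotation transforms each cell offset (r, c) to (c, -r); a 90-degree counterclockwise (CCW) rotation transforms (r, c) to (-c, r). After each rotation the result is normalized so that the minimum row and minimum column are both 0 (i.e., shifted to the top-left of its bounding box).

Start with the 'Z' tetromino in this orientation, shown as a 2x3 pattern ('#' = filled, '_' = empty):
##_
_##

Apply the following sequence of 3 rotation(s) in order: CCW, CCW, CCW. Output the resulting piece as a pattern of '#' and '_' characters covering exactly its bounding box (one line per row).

Start:
##_
_##
After rotation 1 (CCW):
_#
##
#_
After rotation 2 (CCW):
##_
_##
After rotation 3 (CCW):
_#
##
#_

Answer: _#
##
#_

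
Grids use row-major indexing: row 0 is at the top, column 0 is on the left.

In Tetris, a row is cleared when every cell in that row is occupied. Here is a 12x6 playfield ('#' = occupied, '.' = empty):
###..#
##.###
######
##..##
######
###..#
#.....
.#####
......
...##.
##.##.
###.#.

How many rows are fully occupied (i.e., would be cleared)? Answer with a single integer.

Check each row:
  row 0: 2 empty cells -> not full
  row 1: 1 empty cell -> not full
  row 2: 0 empty cells -> FULL (clear)
  row 3: 2 empty cells -> not full
  row 4: 0 empty cells -> FULL (clear)
  row 5: 2 empty cells -> not full
  row 6: 5 empty cells -> not full
  row 7: 1 empty cell -> not full
  row 8: 6 empty cells -> not full
  row 9: 4 empty cells -> not full
  row 10: 2 empty cells -> not full
  row 11: 2 empty cells -> not full
Total rows cleared: 2

Answer: 2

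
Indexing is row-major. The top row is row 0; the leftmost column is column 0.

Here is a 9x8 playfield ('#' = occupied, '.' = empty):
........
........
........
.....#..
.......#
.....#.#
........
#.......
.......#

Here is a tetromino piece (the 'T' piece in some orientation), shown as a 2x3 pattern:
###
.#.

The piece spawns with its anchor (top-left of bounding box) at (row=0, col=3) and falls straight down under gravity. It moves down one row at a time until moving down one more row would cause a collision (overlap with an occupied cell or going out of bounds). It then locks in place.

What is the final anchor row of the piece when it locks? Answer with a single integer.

Answer: 2

Derivation:
Spawn at (row=0, col=3). Try each row:
  row 0: fits
  row 1: fits
  row 2: fits
  row 3: blocked -> lock at row 2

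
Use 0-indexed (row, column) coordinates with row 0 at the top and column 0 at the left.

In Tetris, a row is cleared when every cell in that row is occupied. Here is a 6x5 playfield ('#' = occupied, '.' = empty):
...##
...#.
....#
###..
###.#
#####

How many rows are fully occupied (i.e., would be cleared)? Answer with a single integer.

Check each row:
  row 0: 3 empty cells -> not full
  row 1: 4 empty cells -> not full
  row 2: 4 empty cells -> not full
  row 3: 2 empty cells -> not full
  row 4: 1 empty cell -> not full
  row 5: 0 empty cells -> FULL (clear)
Total rows cleared: 1

Answer: 1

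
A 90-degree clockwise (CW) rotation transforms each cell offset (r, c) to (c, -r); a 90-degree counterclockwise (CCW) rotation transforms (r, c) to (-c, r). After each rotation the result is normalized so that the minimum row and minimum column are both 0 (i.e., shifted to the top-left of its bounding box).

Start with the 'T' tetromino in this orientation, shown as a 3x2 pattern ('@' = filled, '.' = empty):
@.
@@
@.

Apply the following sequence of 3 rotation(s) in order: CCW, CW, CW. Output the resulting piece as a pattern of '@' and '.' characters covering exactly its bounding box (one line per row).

Answer: @@@
.@.

Derivation:
Start:
@.
@@
@.
After rotation 1 (CCW):
.@.
@@@
After rotation 2 (CW):
@.
@@
@.
After rotation 3 (CW):
@@@
.@.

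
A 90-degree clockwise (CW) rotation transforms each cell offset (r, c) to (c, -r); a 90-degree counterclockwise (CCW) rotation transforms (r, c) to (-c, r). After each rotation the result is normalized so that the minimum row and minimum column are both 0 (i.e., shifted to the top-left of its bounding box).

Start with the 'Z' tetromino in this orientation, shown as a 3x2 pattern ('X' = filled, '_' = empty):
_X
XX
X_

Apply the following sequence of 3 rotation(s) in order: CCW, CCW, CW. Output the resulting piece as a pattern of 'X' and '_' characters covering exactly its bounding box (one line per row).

Answer: XX_
_XX

Derivation:
Start:
_X
XX
X_
After rotation 1 (CCW):
XX_
_XX
After rotation 2 (CCW):
_X
XX
X_
After rotation 3 (CW):
XX_
_XX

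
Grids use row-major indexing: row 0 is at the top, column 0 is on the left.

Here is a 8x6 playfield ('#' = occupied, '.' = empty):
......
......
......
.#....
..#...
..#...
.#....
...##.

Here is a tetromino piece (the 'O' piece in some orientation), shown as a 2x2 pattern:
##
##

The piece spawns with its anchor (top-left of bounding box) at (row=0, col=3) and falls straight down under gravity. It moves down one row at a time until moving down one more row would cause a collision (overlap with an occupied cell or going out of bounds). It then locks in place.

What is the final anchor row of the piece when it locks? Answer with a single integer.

Answer: 5

Derivation:
Spawn at (row=0, col=3). Try each row:
  row 0: fits
  row 1: fits
  row 2: fits
  row 3: fits
  row 4: fits
  row 5: fits
  row 6: blocked -> lock at row 5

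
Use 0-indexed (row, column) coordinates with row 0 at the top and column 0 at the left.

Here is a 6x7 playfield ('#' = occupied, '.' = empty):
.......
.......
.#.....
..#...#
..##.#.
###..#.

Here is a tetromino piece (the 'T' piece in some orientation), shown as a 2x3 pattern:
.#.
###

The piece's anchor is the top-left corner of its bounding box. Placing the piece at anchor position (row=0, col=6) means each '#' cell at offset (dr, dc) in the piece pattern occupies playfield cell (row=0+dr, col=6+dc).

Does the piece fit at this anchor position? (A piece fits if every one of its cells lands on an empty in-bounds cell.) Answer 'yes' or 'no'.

Check each piece cell at anchor (0, 6):
  offset (0,1) -> (0,7): out of bounds -> FAIL
  offset (1,0) -> (1,6): empty -> OK
  offset (1,1) -> (1,7): out of bounds -> FAIL
  offset (1,2) -> (1,8): out of bounds -> FAIL
All cells valid: no

Answer: no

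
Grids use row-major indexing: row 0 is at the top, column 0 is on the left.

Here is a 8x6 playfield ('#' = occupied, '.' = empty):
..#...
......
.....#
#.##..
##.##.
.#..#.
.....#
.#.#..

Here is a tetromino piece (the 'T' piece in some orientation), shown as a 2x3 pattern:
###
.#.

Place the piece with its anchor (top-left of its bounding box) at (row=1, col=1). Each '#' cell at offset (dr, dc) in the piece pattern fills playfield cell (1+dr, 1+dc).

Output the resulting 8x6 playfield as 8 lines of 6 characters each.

Answer: ..#...
.###..
..#..#
#.##..
##.##.
.#..#.
.....#
.#.#..

Derivation:
Fill (1+0,1+0) = (1,1)
Fill (1+0,1+1) = (1,2)
Fill (1+0,1+2) = (1,3)
Fill (1+1,1+1) = (2,2)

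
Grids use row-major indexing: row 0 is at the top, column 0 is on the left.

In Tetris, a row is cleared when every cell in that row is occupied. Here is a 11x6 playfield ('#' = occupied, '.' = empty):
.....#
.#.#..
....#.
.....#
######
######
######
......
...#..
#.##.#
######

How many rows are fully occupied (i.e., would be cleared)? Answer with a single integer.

Answer: 4

Derivation:
Check each row:
  row 0: 5 empty cells -> not full
  row 1: 4 empty cells -> not full
  row 2: 5 empty cells -> not full
  row 3: 5 empty cells -> not full
  row 4: 0 empty cells -> FULL (clear)
  row 5: 0 empty cells -> FULL (clear)
  row 6: 0 empty cells -> FULL (clear)
  row 7: 6 empty cells -> not full
  row 8: 5 empty cells -> not full
  row 9: 2 empty cells -> not full
  row 10: 0 empty cells -> FULL (clear)
Total rows cleared: 4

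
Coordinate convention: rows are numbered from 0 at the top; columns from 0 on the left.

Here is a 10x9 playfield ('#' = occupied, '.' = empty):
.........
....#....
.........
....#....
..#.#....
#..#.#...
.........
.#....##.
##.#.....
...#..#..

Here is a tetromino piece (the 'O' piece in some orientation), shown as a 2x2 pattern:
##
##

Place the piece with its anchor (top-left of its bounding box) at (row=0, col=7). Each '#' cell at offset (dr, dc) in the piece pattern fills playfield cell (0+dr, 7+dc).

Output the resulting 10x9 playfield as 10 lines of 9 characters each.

Answer: .......##
....#..##
.........
....#....
..#.#....
#..#.#...
.........
.#....##.
##.#.....
...#..#..

Derivation:
Fill (0+0,7+0) = (0,7)
Fill (0+0,7+1) = (0,8)
Fill (0+1,7+0) = (1,7)
Fill (0+1,7+1) = (1,8)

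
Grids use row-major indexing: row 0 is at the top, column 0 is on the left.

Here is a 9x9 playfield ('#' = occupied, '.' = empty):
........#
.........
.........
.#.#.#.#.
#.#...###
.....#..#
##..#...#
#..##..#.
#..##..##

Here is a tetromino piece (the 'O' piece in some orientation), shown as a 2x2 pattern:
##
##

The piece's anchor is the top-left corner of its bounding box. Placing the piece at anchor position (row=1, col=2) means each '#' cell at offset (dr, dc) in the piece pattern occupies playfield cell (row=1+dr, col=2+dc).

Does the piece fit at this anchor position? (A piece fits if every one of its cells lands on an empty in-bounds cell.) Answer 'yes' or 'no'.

Check each piece cell at anchor (1, 2):
  offset (0,0) -> (1,2): empty -> OK
  offset (0,1) -> (1,3): empty -> OK
  offset (1,0) -> (2,2): empty -> OK
  offset (1,1) -> (2,3): empty -> OK
All cells valid: yes

Answer: yes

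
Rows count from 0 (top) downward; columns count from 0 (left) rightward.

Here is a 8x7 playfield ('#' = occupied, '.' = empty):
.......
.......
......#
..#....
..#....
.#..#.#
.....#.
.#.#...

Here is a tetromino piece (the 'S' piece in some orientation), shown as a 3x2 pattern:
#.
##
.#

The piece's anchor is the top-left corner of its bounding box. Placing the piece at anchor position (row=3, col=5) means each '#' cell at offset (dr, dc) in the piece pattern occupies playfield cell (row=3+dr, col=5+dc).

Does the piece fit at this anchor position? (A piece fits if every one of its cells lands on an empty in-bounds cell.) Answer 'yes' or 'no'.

Answer: no

Derivation:
Check each piece cell at anchor (3, 5):
  offset (0,0) -> (3,5): empty -> OK
  offset (1,0) -> (4,5): empty -> OK
  offset (1,1) -> (4,6): empty -> OK
  offset (2,1) -> (5,6): occupied ('#') -> FAIL
All cells valid: no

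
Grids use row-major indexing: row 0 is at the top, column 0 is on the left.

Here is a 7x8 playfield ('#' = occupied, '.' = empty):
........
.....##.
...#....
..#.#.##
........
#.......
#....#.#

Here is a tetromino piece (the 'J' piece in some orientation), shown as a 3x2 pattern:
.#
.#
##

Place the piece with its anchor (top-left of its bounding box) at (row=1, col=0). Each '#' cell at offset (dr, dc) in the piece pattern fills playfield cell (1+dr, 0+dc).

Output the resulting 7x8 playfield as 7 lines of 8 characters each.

Answer: ........
.#...##.
.#.#....
###.#.##
........
#.......
#....#.#

Derivation:
Fill (1+0,0+1) = (1,1)
Fill (1+1,0+1) = (2,1)
Fill (1+2,0+0) = (3,0)
Fill (1+2,0+1) = (3,1)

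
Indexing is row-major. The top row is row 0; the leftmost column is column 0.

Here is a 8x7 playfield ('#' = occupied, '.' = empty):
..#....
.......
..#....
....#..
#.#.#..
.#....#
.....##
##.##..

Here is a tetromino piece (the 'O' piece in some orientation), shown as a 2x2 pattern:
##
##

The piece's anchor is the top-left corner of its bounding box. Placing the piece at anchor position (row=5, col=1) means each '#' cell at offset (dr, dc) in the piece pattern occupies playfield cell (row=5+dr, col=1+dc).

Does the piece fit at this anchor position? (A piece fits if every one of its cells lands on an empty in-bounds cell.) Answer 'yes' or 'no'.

Check each piece cell at anchor (5, 1):
  offset (0,0) -> (5,1): occupied ('#') -> FAIL
  offset (0,1) -> (5,2): empty -> OK
  offset (1,0) -> (6,1): empty -> OK
  offset (1,1) -> (6,2): empty -> OK
All cells valid: no

Answer: no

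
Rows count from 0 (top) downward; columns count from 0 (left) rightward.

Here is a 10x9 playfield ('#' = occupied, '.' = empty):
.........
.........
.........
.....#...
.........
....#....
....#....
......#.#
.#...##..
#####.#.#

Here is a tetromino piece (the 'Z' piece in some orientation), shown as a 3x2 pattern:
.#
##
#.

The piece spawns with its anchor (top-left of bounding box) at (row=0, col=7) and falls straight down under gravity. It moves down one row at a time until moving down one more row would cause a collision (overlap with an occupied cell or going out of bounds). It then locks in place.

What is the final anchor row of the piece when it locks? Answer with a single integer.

Spawn at (row=0, col=7). Try each row:
  row 0: fits
  row 1: fits
  row 2: fits
  row 3: fits
  row 4: fits
  row 5: fits
  row 6: blocked -> lock at row 5

Answer: 5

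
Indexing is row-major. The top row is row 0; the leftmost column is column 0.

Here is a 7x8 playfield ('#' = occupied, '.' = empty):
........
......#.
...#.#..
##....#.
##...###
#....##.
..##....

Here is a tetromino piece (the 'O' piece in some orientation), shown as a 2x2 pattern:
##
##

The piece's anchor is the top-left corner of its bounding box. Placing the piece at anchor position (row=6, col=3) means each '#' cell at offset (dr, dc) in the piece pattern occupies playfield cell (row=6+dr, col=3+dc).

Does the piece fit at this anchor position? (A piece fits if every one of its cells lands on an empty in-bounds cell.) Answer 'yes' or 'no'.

Check each piece cell at anchor (6, 3):
  offset (0,0) -> (6,3): occupied ('#') -> FAIL
  offset (0,1) -> (6,4): empty -> OK
  offset (1,0) -> (7,3): out of bounds -> FAIL
  offset (1,1) -> (7,4): out of bounds -> FAIL
All cells valid: no

Answer: no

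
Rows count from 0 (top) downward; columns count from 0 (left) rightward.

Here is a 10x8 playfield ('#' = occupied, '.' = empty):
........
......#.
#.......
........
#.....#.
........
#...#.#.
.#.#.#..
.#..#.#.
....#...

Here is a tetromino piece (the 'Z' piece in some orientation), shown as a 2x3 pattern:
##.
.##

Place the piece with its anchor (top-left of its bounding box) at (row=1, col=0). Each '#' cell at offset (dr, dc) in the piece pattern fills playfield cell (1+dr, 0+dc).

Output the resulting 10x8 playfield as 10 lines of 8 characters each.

Fill (1+0,0+0) = (1,0)
Fill (1+0,0+1) = (1,1)
Fill (1+1,0+1) = (2,1)
Fill (1+1,0+2) = (2,2)

Answer: ........
##....#.
###.....
........
#.....#.
........
#...#.#.
.#.#.#..
.#..#.#.
....#...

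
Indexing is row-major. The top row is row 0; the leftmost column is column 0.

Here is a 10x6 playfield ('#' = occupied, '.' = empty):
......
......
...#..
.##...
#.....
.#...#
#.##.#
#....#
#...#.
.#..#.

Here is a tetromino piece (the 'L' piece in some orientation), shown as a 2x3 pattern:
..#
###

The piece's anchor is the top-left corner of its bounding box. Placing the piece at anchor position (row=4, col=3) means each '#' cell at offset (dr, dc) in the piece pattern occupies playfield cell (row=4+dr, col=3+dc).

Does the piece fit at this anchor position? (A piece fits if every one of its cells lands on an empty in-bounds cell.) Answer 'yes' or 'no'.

Answer: no

Derivation:
Check each piece cell at anchor (4, 3):
  offset (0,2) -> (4,5): empty -> OK
  offset (1,0) -> (5,3): empty -> OK
  offset (1,1) -> (5,4): empty -> OK
  offset (1,2) -> (5,5): occupied ('#') -> FAIL
All cells valid: no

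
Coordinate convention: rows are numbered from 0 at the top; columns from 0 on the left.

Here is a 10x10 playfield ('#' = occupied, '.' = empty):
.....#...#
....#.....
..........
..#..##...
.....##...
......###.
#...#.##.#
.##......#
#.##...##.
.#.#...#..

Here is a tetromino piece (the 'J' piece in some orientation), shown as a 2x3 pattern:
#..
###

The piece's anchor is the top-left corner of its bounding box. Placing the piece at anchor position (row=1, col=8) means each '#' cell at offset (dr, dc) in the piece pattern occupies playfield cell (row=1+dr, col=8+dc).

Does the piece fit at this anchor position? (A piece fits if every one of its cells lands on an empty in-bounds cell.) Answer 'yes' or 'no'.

Answer: no

Derivation:
Check each piece cell at anchor (1, 8):
  offset (0,0) -> (1,8): empty -> OK
  offset (1,0) -> (2,8): empty -> OK
  offset (1,1) -> (2,9): empty -> OK
  offset (1,2) -> (2,10): out of bounds -> FAIL
All cells valid: no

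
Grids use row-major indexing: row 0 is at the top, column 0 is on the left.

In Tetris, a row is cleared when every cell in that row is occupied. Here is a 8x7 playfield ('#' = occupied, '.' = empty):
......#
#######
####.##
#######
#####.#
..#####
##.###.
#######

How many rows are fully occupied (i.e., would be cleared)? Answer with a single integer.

Check each row:
  row 0: 6 empty cells -> not full
  row 1: 0 empty cells -> FULL (clear)
  row 2: 1 empty cell -> not full
  row 3: 0 empty cells -> FULL (clear)
  row 4: 1 empty cell -> not full
  row 5: 2 empty cells -> not full
  row 6: 2 empty cells -> not full
  row 7: 0 empty cells -> FULL (clear)
Total rows cleared: 3

Answer: 3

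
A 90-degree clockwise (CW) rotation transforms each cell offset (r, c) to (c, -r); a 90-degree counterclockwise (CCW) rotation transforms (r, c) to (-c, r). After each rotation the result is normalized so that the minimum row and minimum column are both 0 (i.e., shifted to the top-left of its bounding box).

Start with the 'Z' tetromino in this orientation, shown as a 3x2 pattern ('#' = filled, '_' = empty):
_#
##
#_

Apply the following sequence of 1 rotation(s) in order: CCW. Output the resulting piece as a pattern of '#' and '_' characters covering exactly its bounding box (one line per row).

Answer: ##_
_##

Derivation:
Start:
_#
##
#_
After rotation 1 (CCW):
##_
_##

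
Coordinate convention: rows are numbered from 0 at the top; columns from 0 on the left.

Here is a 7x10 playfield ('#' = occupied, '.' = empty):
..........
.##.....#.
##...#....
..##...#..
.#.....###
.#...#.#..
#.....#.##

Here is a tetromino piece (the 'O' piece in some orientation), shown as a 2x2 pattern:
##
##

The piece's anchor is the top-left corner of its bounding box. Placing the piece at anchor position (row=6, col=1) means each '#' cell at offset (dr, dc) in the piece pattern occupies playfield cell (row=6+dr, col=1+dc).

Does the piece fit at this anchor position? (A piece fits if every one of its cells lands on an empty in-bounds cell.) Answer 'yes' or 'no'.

Answer: no

Derivation:
Check each piece cell at anchor (6, 1):
  offset (0,0) -> (6,1): empty -> OK
  offset (0,1) -> (6,2): empty -> OK
  offset (1,0) -> (7,1): out of bounds -> FAIL
  offset (1,1) -> (7,2): out of bounds -> FAIL
All cells valid: no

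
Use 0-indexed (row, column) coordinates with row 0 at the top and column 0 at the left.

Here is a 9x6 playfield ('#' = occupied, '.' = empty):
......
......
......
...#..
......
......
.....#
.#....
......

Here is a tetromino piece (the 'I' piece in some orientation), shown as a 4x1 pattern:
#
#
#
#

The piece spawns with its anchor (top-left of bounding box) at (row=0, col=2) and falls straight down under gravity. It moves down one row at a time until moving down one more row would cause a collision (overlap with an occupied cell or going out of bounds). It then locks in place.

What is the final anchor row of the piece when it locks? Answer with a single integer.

Spawn at (row=0, col=2). Try each row:
  row 0: fits
  row 1: fits
  row 2: fits
  row 3: fits
  row 4: fits
  row 5: fits
  row 6: blocked -> lock at row 5

Answer: 5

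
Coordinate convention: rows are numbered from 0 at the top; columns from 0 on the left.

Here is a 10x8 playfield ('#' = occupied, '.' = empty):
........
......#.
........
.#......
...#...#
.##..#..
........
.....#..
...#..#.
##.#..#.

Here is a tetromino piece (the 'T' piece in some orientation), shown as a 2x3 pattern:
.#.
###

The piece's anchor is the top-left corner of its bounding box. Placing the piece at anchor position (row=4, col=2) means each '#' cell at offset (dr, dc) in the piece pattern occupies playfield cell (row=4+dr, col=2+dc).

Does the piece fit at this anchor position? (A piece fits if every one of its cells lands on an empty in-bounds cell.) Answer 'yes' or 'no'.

Check each piece cell at anchor (4, 2):
  offset (0,1) -> (4,3): occupied ('#') -> FAIL
  offset (1,0) -> (5,2): occupied ('#') -> FAIL
  offset (1,1) -> (5,3): empty -> OK
  offset (1,2) -> (5,4): empty -> OK
All cells valid: no

Answer: no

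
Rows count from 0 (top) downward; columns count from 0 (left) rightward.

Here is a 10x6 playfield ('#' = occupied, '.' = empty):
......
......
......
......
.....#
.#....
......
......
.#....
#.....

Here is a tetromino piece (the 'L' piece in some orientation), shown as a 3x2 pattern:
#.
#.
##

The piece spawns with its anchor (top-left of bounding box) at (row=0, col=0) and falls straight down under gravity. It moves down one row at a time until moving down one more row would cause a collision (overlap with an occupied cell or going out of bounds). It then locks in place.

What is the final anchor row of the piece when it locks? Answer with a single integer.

Answer: 2

Derivation:
Spawn at (row=0, col=0). Try each row:
  row 0: fits
  row 1: fits
  row 2: fits
  row 3: blocked -> lock at row 2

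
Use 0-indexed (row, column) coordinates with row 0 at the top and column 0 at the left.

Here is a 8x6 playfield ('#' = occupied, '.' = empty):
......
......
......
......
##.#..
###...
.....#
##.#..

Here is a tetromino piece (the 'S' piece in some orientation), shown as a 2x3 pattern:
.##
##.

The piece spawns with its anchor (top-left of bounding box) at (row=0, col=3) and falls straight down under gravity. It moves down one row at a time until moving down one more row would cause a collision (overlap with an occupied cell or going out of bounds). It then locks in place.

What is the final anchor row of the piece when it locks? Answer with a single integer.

Answer: 2

Derivation:
Spawn at (row=0, col=3). Try each row:
  row 0: fits
  row 1: fits
  row 2: fits
  row 3: blocked -> lock at row 2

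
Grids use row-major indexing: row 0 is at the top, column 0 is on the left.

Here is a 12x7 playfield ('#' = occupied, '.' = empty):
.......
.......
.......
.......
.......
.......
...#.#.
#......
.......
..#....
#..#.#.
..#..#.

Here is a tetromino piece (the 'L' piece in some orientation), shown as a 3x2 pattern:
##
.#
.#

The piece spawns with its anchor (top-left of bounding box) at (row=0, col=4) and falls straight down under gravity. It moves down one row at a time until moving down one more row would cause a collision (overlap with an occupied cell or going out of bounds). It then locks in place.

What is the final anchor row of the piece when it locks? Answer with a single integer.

Answer: 3

Derivation:
Spawn at (row=0, col=4). Try each row:
  row 0: fits
  row 1: fits
  row 2: fits
  row 3: fits
  row 4: blocked -> lock at row 3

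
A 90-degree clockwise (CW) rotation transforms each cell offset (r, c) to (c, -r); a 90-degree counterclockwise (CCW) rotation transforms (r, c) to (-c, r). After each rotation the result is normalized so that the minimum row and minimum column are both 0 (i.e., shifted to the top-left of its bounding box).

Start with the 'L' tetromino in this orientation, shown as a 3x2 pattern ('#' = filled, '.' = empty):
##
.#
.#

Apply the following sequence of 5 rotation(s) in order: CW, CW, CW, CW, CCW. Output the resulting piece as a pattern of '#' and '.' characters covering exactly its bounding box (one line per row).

Start:
##
.#
.#
After rotation 1 (CW):
..#
###
After rotation 2 (CW):
#.
#.
##
After rotation 3 (CW):
###
#..
After rotation 4 (CW):
##
.#
.#
After rotation 5 (CCW):
###
#..

Answer: ###
#..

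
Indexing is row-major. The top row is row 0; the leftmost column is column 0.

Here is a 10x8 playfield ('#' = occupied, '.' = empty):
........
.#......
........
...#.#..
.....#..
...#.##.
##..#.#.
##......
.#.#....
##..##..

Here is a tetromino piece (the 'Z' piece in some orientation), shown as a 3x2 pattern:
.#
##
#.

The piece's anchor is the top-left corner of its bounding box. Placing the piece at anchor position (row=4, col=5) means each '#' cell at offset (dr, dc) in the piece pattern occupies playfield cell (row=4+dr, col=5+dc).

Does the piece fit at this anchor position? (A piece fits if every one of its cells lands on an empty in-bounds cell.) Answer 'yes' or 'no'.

Check each piece cell at anchor (4, 5):
  offset (0,1) -> (4,6): empty -> OK
  offset (1,0) -> (5,5): occupied ('#') -> FAIL
  offset (1,1) -> (5,6): occupied ('#') -> FAIL
  offset (2,0) -> (6,5): empty -> OK
All cells valid: no

Answer: no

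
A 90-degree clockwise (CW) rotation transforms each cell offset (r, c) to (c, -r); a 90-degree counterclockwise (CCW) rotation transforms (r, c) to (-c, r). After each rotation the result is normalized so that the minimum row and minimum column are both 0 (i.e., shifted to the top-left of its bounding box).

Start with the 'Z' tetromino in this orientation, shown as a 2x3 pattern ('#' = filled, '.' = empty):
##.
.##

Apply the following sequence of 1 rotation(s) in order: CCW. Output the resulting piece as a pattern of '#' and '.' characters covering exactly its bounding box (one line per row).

Answer: .#
##
#.

Derivation:
Start:
##.
.##
After rotation 1 (CCW):
.#
##
#.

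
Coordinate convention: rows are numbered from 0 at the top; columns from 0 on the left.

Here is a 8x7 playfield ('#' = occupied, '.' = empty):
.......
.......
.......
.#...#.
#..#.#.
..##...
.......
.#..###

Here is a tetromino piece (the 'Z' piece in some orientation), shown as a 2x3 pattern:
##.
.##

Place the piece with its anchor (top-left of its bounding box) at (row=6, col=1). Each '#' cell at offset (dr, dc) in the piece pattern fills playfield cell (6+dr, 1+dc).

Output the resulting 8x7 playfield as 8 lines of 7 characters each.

Fill (6+0,1+0) = (6,1)
Fill (6+0,1+1) = (6,2)
Fill (6+1,1+1) = (7,2)
Fill (6+1,1+2) = (7,3)

Answer: .......
.......
.......
.#...#.
#..#.#.
..##...
.##....
.######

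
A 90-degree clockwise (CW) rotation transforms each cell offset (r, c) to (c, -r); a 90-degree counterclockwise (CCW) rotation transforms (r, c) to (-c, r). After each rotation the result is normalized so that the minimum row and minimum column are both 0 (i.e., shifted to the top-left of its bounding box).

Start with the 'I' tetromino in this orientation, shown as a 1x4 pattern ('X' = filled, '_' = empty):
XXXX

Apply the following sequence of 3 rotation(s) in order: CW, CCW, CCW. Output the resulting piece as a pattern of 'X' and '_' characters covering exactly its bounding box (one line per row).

Answer: X
X
X
X

Derivation:
Start:
XXXX
After rotation 1 (CW):
X
X
X
X
After rotation 2 (CCW):
XXXX
After rotation 3 (CCW):
X
X
X
X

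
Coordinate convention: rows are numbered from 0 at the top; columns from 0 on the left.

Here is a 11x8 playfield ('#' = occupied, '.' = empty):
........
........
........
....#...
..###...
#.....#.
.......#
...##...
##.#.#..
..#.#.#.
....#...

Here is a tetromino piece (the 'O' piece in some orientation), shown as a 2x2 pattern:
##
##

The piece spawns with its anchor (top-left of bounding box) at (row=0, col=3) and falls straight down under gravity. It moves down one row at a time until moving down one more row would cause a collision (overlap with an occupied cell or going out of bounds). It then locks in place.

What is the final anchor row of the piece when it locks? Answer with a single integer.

Answer: 1

Derivation:
Spawn at (row=0, col=3). Try each row:
  row 0: fits
  row 1: fits
  row 2: blocked -> lock at row 1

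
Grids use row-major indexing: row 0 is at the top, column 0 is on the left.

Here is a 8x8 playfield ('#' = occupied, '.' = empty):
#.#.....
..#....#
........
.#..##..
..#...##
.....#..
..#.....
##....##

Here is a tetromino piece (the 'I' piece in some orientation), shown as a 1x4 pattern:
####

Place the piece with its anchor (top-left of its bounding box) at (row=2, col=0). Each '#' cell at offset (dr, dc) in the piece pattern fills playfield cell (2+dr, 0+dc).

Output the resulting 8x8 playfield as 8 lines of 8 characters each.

Fill (2+0,0+0) = (2,0)
Fill (2+0,0+1) = (2,1)
Fill (2+0,0+2) = (2,2)
Fill (2+0,0+3) = (2,3)

Answer: #.#.....
..#....#
####....
.#..##..
..#...##
.....#..
..#.....
##....##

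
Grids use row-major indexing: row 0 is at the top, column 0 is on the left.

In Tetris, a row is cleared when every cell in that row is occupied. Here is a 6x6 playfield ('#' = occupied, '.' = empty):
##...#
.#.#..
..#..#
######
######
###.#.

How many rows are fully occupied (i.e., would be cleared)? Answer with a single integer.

Answer: 2

Derivation:
Check each row:
  row 0: 3 empty cells -> not full
  row 1: 4 empty cells -> not full
  row 2: 4 empty cells -> not full
  row 3: 0 empty cells -> FULL (clear)
  row 4: 0 empty cells -> FULL (clear)
  row 5: 2 empty cells -> not full
Total rows cleared: 2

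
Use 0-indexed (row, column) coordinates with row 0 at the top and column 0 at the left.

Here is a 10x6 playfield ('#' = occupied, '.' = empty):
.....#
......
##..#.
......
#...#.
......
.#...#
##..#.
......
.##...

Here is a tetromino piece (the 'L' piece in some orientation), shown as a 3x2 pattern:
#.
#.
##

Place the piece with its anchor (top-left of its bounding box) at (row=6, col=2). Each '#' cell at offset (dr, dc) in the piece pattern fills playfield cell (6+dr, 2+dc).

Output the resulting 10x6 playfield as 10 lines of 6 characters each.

Answer: .....#
......
##..#.
......
#...#.
......
.##..#
###.#.
..##..
.##...

Derivation:
Fill (6+0,2+0) = (6,2)
Fill (6+1,2+0) = (7,2)
Fill (6+2,2+0) = (8,2)
Fill (6+2,2+1) = (8,3)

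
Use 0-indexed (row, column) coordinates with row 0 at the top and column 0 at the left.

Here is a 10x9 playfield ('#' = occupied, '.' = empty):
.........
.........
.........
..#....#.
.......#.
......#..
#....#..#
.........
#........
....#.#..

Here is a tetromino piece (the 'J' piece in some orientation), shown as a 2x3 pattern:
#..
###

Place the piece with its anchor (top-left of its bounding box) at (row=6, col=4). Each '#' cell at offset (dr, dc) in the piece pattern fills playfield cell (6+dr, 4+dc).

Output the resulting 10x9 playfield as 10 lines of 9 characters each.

Fill (6+0,4+0) = (6,4)
Fill (6+1,4+0) = (7,4)
Fill (6+1,4+1) = (7,5)
Fill (6+1,4+2) = (7,6)

Answer: .........
.........
.........
..#....#.
.......#.
......#..
#...##..#
....###..
#........
....#.#..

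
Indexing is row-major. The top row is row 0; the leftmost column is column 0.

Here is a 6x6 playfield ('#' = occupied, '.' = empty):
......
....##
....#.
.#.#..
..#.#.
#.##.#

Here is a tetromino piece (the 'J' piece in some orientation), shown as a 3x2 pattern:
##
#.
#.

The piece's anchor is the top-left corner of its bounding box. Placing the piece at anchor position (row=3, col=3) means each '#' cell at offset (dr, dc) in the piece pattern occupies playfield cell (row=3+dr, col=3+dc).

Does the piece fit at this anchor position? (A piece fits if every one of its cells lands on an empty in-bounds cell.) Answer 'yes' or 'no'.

Check each piece cell at anchor (3, 3):
  offset (0,0) -> (3,3): occupied ('#') -> FAIL
  offset (0,1) -> (3,4): empty -> OK
  offset (1,0) -> (4,3): empty -> OK
  offset (2,0) -> (5,3): occupied ('#') -> FAIL
All cells valid: no

Answer: no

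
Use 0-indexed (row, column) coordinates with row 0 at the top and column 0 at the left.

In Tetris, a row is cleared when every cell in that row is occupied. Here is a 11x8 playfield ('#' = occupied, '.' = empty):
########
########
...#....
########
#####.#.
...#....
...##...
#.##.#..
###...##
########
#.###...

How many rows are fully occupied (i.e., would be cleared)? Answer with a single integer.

Answer: 4

Derivation:
Check each row:
  row 0: 0 empty cells -> FULL (clear)
  row 1: 0 empty cells -> FULL (clear)
  row 2: 7 empty cells -> not full
  row 3: 0 empty cells -> FULL (clear)
  row 4: 2 empty cells -> not full
  row 5: 7 empty cells -> not full
  row 6: 6 empty cells -> not full
  row 7: 4 empty cells -> not full
  row 8: 3 empty cells -> not full
  row 9: 0 empty cells -> FULL (clear)
  row 10: 4 empty cells -> not full
Total rows cleared: 4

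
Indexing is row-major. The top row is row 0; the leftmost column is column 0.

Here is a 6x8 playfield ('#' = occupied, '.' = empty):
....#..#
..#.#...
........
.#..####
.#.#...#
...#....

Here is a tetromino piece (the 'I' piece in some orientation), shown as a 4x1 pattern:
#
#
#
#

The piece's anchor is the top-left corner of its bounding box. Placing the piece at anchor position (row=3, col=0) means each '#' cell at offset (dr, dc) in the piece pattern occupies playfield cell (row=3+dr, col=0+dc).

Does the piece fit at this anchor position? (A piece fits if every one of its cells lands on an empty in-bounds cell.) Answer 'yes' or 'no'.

Answer: no

Derivation:
Check each piece cell at anchor (3, 0):
  offset (0,0) -> (3,0): empty -> OK
  offset (1,0) -> (4,0): empty -> OK
  offset (2,0) -> (5,0): empty -> OK
  offset (3,0) -> (6,0): out of bounds -> FAIL
All cells valid: no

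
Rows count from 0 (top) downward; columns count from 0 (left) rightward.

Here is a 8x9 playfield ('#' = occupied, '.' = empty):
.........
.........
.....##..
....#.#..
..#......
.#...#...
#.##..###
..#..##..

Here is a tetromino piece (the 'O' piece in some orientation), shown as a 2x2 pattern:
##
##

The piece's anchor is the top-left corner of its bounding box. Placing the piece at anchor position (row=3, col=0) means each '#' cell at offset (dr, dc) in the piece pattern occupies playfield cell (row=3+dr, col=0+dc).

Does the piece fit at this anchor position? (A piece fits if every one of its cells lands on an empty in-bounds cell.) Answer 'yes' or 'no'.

Answer: yes

Derivation:
Check each piece cell at anchor (3, 0):
  offset (0,0) -> (3,0): empty -> OK
  offset (0,1) -> (3,1): empty -> OK
  offset (1,0) -> (4,0): empty -> OK
  offset (1,1) -> (4,1): empty -> OK
All cells valid: yes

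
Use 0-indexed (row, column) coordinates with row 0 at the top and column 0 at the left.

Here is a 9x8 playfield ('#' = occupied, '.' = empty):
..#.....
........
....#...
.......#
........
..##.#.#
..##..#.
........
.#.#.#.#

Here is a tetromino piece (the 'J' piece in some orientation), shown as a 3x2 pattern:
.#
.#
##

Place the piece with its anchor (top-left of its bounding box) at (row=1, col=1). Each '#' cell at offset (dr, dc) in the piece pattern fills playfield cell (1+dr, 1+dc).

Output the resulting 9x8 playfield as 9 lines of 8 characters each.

Fill (1+0,1+1) = (1,2)
Fill (1+1,1+1) = (2,2)
Fill (1+2,1+0) = (3,1)
Fill (1+2,1+1) = (3,2)

Answer: ..#.....
..#.....
..#.#...
.##....#
........
..##.#.#
..##..#.
........
.#.#.#.#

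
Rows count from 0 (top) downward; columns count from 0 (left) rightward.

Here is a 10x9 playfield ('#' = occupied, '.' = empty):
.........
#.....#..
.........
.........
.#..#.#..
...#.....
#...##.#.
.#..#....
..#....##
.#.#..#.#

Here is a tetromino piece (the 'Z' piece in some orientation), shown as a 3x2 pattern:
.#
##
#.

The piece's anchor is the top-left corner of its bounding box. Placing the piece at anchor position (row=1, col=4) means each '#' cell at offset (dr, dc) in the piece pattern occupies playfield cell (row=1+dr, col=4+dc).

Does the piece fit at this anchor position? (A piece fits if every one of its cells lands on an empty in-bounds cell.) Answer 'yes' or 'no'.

Answer: yes

Derivation:
Check each piece cell at anchor (1, 4):
  offset (0,1) -> (1,5): empty -> OK
  offset (1,0) -> (2,4): empty -> OK
  offset (1,1) -> (2,5): empty -> OK
  offset (2,0) -> (3,4): empty -> OK
All cells valid: yes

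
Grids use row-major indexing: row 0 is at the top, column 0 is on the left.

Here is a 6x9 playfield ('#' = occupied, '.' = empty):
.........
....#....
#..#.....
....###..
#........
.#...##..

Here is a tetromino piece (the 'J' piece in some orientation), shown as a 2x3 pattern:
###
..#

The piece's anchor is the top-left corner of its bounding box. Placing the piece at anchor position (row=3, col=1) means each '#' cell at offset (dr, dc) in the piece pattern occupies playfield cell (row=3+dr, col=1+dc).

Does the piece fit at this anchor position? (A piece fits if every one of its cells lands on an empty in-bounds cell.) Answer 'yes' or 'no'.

Check each piece cell at anchor (3, 1):
  offset (0,0) -> (3,1): empty -> OK
  offset (0,1) -> (3,2): empty -> OK
  offset (0,2) -> (3,3): empty -> OK
  offset (1,2) -> (4,3): empty -> OK
All cells valid: yes

Answer: yes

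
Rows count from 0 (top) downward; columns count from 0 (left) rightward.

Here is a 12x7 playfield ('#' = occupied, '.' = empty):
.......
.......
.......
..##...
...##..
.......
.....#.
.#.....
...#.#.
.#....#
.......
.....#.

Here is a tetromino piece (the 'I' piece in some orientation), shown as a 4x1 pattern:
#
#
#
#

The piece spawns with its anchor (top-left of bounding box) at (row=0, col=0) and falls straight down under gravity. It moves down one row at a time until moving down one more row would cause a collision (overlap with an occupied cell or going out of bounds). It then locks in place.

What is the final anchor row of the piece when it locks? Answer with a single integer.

Spawn at (row=0, col=0). Try each row:
  row 0: fits
  row 1: fits
  row 2: fits
  row 3: fits
  row 4: fits
  row 5: fits
  row 6: fits
  row 7: fits
  row 8: fits
  row 9: blocked -> lock at row 8

Answer: 8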